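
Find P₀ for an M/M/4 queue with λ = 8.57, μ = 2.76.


a = λ/μ = 8.57/2.76 = 3.1051; ρ = a/c = 0.7763
Σ_{k=0}^{3} a^k/k! (terms k=0..3) = 1.00000 + 3.10507 + 4.82074 + 4.98958 = 13.91539
Tail: a^4/(4!(1−ρ)) = 92.95804/(24·0.2237) = 17.31202
P₀ = 1/(13.91539 + 17.31202) = 1/31.22741 = 0.032023

Final: 0.032023


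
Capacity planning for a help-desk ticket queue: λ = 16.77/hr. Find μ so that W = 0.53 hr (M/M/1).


W = 1/(μ−λ) ⇒ μ − λ = 1/W = 1/0.53 = 1.8868
μ = λ + 1/W = 16.77 + 1.8868 = 18.6568 per hr

Final: 18.6568 /hr


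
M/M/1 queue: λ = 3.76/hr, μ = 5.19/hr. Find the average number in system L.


ρ = λ/μ = 3.76/5.19 = 0.7245
L = ρ/(1−ρ) = 0.7245/(1 − 0.7245) = 0.7245/0.2755 = 2.6294

Final: 2.6294


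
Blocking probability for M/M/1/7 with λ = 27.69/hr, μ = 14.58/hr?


ρ = λ/μ = 27.69/14.58 = 1.8992
P_K = (1−ρ)ρ^K/(1−ρ^(K+1)) = (-0.8992·89.116480)/(1 − 169.247964)
= -80.131485/-168.247964 = 0.476270

Final: 0.476270


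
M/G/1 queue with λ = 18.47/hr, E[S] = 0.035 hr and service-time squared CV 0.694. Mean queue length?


ρ = λ·E[S] = 18.47·0.035 = 0.6464
Lq = ρ²(1+C_s²)/(2(1−ρ)) = 0.4179·(1+0.694)/(2·0.3536)
= 0.4179·1.6940/0.7071 = 1.00116

Final: 1.00116


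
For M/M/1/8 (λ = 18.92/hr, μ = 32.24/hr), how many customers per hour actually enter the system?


ρ = 0.5868; P_K = (1−ρ)ρ^8/(1−ρ^9) = 0.005860
λ_eff = λ(1 − P_K) = 18.92·(1 − 0.005860) = 18.92·0.994140 = 18.8091 /hr

Final: 18.8091 /hr


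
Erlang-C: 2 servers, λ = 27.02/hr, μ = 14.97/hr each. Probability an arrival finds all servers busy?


a = λ/μ = 1.8049; ρ = a/2 = 0.9025
P₀ = 0.051264 (from M/M/c formula)
C(c,a) = [a^c/(c!(1−ρ))]·P₀ = [3.25782/(2·0.09753)]·0.051264
= 16.70191·0.051264 = 0.856207

Final: 0.856207


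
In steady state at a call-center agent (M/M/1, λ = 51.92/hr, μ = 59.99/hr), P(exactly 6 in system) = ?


ρ = 51.92/59.99 = 0.8655
P_n = (1−ρ)·ρ^n = (1 − 0.8655)·0.8655^6 = 0.1345·0.420276 = 0.056537

Final: 0.056537


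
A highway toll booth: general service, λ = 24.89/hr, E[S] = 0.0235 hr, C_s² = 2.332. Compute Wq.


ρ = λ·E[S] = 24.89·0.0235 = 0.5849
E[S²] = E[S]²(1+C_s²) = 0.0235²·(1+2.332) = 0.001840
Wq = λ·E[S²]/(2(1−ρ)) = 24.89·0.001840/(2·0.4151) = 0.05517 hr

Final: 0.05517 hr


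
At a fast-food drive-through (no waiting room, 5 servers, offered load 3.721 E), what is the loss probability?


B(c,a) = (a^c/c!) / Σ_{k=0}^{c} a^k/k!
a^5/5! = 5.944524
Σ terms (k=0..5): 1.00000 + 3.72100 + 6.92292 + 8.58673 + 7.98780 + 5.94452 = 34.162979
B = 5.944524/34.162979 = 0.174005

Final: 0.174005


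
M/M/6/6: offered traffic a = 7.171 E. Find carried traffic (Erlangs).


B(6,7.171) = 0.341890 (Erlang-B)
Carried load = a(1 − B) = 7.171·(1 − 0.341890) = 7.171·0.658110 = 4.7193 E

Final: 4.7193 Erlangs


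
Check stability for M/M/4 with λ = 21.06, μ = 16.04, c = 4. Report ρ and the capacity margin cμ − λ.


Total capacity cμ = 4·16.04 = 64.16/hr
ρ = λ/(cμ) = 21.06/64.16 = 0.3282
Stable ⇔ ρ < 1: YES
Spare capacity = cμ − λ = 64.16 − 21.06 = 43.10/hr

Final: ρ = 0.3282; stable; margin = 43.10/hr


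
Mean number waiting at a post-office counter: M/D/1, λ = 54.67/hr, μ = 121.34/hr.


ρ = 54.67/121.34 = 0.4506
M/D/1: Lq = ρ²/(2(1−ρ)) = 0.2030/(2·0.5494) = 0.18473

Final: 0.18473


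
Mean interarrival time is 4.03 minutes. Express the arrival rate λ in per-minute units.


λ = 1/(interarrival time) in consistent units.
1 minute = 1 min, so λ = 1/4.03 = 0.2481 per minute

Final: 0.2481 /min


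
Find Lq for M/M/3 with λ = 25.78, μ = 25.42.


a = λ/μ = 1.0142; ρ = a/3 = 0.3381
P₀ = 0.358287
Lq = P₀·a^c·ρ / (c!·(1−ρ)²) = 0.358287·1.04309·0.3381/(6·0.43817)
= 0.04806

Final: 0.04806


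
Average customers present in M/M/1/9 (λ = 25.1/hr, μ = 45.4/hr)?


ρ = 25.1/45.4 = 0.5529
L = ρ[1 − (K+1)ρ^K + Kρ^(K+1)] / [(1−ρ)(1−ρ^(K+1))]
Numerator: 0.5529·(1 − 10·0.004826 + 9·0.002668) = 0.539459
Denominator: (0.4471)·(0.997332) = 0.445944
L = 0.539459/0.445944 = 1.2097

Final: 1.2097


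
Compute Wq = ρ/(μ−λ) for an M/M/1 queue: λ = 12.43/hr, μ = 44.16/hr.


ρ = 12.43/44.16 = 0.2815
Wq = ρ/(μ−λ) = 0.2815/(44.16 − 12.43) = 0.2815/31.73 = 0.008871 hr

Final: 0.008871 hr


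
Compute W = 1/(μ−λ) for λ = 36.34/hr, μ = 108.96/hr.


W = 1/(μ−λ) = 1/(108.96 − 36.34) = 1/72.62 = 0.01377 hr

Final: 0.01377 hr


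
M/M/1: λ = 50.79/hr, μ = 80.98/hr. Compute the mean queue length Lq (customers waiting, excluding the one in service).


ρ = 50.79/80.98 = 0.6272
Lq = ρ²/(1−ρ) = 0.3934/0.3728 = 1.0552

Final: 1.0552


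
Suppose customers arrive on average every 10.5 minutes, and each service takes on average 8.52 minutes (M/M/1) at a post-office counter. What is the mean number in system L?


λ = 60/10.5 = 5.7143 /hr
μ = 60/8.52 = 7.0423 /hr
ρ = λ/μ = 5.7143/7.0423 = 0.8114
L = ρ/(1−ρ) = 0.8114/0.1886 = 4.3030

Final: 4.3030


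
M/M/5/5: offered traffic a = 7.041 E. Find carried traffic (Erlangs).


B(5,7.041) = 0.427132 (Erlang-B)
Carried load = a(1 − B) = 7.041·(1 − 0.427132) = 7.041·0.572868 = 4.0336 E

Final: 4.0336 Erlangs


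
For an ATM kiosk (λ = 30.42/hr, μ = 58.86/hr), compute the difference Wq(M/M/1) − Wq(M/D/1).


ρ = 30.42/58.86 = 0.5168
Wq(M/M/1) = ρ/(μ−λ) = 0.5168/28.44 = 0.01817 hr
Wq(M/D/1) = ρ/(2(μ−λ)) = 0.009086 hr
Savings = 0.01817 − 0.009086 = 0.009086 hr

Final: 0.009086 hr


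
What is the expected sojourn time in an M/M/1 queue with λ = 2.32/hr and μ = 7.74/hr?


W = 1/(μ−λ) = 1/(7.74 − 2.32) = 1/5.42 = 0.1845 hr

Final: 0.1845 hr


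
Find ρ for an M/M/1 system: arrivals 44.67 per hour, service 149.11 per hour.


ρ = λ/μ = 44.67/149.11 = 0.2996

Final: 0.2996


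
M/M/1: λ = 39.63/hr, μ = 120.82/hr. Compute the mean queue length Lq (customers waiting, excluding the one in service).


ρ = 39.63/120.82 = 0.3280
Lq = ρ²/(1−ρ) = 0.1076/0.6720 = 0.1601

Final: 0.1601


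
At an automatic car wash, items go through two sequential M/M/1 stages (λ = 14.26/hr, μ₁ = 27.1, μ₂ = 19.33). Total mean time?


Each node sees arrival rate λ = 14.26/hr (tandem ⇒ throughput preserved).
W₁ = 1/(μ₁−λ) = 1/(27.1−14.26) = 0.07788 hr
W₂ = 1/(μ₂−λ) = 1/(19.33−14.26) = 0.19724 hr
W_total = W₁ + W₂ = 0.07788 + 0.19724 = 0.27512 hr

Final: 0.27512 hr


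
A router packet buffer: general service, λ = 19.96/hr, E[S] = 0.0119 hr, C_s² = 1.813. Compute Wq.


ρ = λ·E[S] = 19.96·0.0119 = 0.2375
E[S²] = E[S]²(1+C_s²) = 0.0119²·(1+1.813) = 0.0003983
Wq = λ·E[S²]/(2(1−ρ)) = 19.96·0.0003983/(2·0.7625) = 0.005214 hr

Final: 0.005214 hr


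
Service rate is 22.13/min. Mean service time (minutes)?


Mean service time = 1/μ = 1/22.13 minute = 0.04519 minute
In minutes: 0.04519 × 1 = 0.04519 min

Final: 0.04519 min


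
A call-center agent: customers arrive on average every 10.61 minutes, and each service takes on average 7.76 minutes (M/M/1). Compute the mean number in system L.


λ = 60/10.61 = 5.6550 /hr
μ = 60/7.76 = 7.7320 /hr
ρ = λ/μ = 5.6550/7.7320 = 0.7314
L = ρ/(1−ρ) = 0.7314/0.2686 = 2.7228

Final: 2.7228


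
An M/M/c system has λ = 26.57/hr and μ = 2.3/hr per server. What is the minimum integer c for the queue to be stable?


Stability requires cμ > λ ⇔ c > λ/μ.
λ/μ = 26.57/2.3 = 11.5522
Minimum integer c = ⌊11.5522⌋ + 1 = 12
Check: 12·2.3 = 27.60 > 26.57, while 11·2.3 = 25.30 ≤ 26.57

Final: 12 servers


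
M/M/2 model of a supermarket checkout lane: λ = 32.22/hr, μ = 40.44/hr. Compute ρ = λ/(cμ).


ρ = λ/(cμ) = 32.22/(2·40.44) = 32.22/80.88 = 0.3984

Final: 0.3984


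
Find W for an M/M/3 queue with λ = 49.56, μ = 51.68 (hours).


a = 0.9590; ρ = 0.3197; P₀ = 0.379529
Lq = P₀·a^c·ρ/(c!(1−ρ)²) = 0.03853
Wq = Lq/λ = 0.03853/49.56 = 0.0007774 hr
W = Wq + 1/μ = 0.0007774 + 0.01935 = 0.02013 hr

Final: 0.02013 hr


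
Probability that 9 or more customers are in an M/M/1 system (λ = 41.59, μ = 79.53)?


ρ = 41.59/79.53 = 0.5229
P(N ≥ n) = ρ^n = 0.5229^9 = 0.002925

Final: 0.002925


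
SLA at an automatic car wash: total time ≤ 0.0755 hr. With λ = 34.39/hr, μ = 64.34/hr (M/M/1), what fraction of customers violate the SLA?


W ~ Exponential(μ−λ) for M/M/1.
μ − λ = 64.34 − 34.39 = 29.9500
P(W > t) = e^{−(μ−λ)t} = e^{−2.2612} = 0.104223

Final: 0.104223


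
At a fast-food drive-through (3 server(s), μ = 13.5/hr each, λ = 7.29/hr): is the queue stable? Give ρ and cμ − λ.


Total capacity cμ = 3·13.5 = 40.50/hr
ρ = λ/(cμ) = 7.29/40.50 = 0.1800
Stable ⇔ ρ < 1: YES
Spare capacity = cμ − λ = 40.50 − 7.29 = 33.21/hr

Final: ρ = 0.1800; stable; margin = 33.21/hr


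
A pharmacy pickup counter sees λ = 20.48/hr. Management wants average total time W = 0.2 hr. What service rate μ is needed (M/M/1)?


W = 1/(μ−λ) ⇒ μ − λ = 1/W = 1/0.2 = 5.0000
μ = λ + 1/W = 20.48 + 5.0000 = 25.4800 per hr

Final: 25.4800 /hr


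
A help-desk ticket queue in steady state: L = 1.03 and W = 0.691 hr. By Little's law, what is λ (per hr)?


λ = L/W = 1.03/0.691 = 1.4906 /hr

Final: 1.4906 /hr


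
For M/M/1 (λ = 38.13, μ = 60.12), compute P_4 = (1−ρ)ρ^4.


ρ = 38.13/60.12 = 0.6342
P_n = (1−ρ)·ρ^n = (1 − 0.6342)·0.6342^4 = 0.3658·0.161805 = 0.059183

Final: 0.059183


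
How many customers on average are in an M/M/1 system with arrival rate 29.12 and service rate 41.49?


ρ = λ/μ = 29.12/41.49 = 0.7019
L = ρ/(1−ρ) = 0.7019/(1 − 0.7019) = 0.7019/0.2981 = 2.3541

Final: 2.3541


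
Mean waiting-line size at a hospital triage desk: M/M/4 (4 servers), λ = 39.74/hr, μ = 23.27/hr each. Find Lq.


a = λ/μ = 1.7078; ρ = a/4 = 0.4269
P₀ = 0.178106
Lq = P₀·a^c·ρ / (c!·(1−ρ)²) = 0.178106·8.50601·0.4269/(24·0.32839)
= 0.08207

Final: 0.08207


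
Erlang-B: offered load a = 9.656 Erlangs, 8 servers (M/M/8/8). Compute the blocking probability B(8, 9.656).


B(c,a) = (a^c/c!) / Σ_{k=0}^{c} a^k/k!
a^8/8! = 1874.379532
Σ terms (k=0..8): 1.00000 + 9.65600 + 46.61917 + 150.05156 + 362.22447 + 699.52790 + 1125.77356 + 1552.92422 + 1874.37953 = 5822.156415
B = 1874.379532/5822.156415 = 0.321939

Final: 0.321939


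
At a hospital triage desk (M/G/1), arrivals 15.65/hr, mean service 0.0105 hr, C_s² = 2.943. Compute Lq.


ρ = λ·E[S] = 15.65·0.0105 = 0.1643
Lq = ρ²(1+C_s²)/(2(1−ρ)) = 0.02700·(1+2.943)/(2·0.8357)
= 0.02700·3.9430/1.6713 = 0.06370

Final: 0.06370


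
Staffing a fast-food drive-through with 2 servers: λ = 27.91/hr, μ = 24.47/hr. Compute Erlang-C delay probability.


a = λ/μ = 1.1406; ρ = a/2 = 0.5703
P₀ = 0.273650 (from M/M/c formula)
C(c,a) = [a^c/(c!(1−ρ))]·P₀ = [1.30092/(2·0.4297)]·0.273650
= 1.51372·0.273650 = 0.414230

Final: 0.414230


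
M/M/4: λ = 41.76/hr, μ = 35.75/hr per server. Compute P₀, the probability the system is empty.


a = λ/μ = 41.76/35.75 = 1.1681; ρ = a/c = 0.2920
Σ_{k=0}^{3} a^k/k! (terms k=0..3) = 1.00000 + 1.16811 + 0.68224 + 0.26565 = 3.11600
Tail: a^4/(4!(1−ρ)) = 1.86182/(24·0.7080) = 0.10957
P₀ = 1/(3.11600 + 0.10957) = 1/3.22557 = 0.310022

Final: 0.310022


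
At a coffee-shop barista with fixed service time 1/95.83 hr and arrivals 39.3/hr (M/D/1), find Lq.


ρ = 39.3/95.83 = 0.4101
M/D/1: Lq = ρ²/(2(1−ρ)) = 0.1682/(2·0.5899) = 0.14255

Final: 0.14255


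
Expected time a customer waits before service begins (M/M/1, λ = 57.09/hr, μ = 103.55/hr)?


ρ = 57.09/103.55 = 0.5513
Wq = ρ/(μ−λ) = 0.5513/(103.55 − 57.09) = 0.5513/46.46 = 0.01187 hr

Final: 0.01187 hr


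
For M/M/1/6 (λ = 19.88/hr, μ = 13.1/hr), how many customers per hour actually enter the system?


ρ = 1.5176; P_K = (1−ρ)ρ^6/(1−ρ^7) = 0.360495
λ_eff = λ(1 − P_K) = 19.88·(1 − 0.360495) = 19.88·0.639505 = 12.7134 /hr

Final: 12.7134 /hr


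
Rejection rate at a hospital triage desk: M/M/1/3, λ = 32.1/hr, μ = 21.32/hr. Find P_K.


ρ = λ/μ = 32.1/21.32 = 1.5056
P_K = (1−ρ)ρ^K/(1−ρ^(K+1)) = (-0.5056·3.413135)/(1 − 5.138914)
= -1.725779/-4.138914 = 0.416964

Final: 0.416964


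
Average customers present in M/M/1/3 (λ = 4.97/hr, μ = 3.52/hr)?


ρ = 4.97/3.52 = 1.4119
L = ρ[1 − (K+1)ρ^K + Kρ^(K+1)] / [(1−ρ)(1−ρ^(K+1))]
Numerator: 1.4119·(1 − 4·2.814759 + 3·3.974247) = 2.349041
Denominator: (-0.4119)·(-2.974247) = 1.225187
L = 2.349041/1.225187 = 1.9173

Final: 1.9173


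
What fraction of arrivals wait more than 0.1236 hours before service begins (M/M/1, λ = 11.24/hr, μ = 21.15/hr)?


ρ = 11.24/21.15 = 0.5314
P(Wq > t) = ρ·e^{−(μ−λ)t} = 0.5314·e^{−1.2249}
= 0.5314·0.293794 = 0.156135

Final: 0.156135


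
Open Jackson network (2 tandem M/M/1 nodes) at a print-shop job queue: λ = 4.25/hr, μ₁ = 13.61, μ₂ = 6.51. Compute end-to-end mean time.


Each node sees arrival rate λ = 4.25/hr (tandem ⇒ throughput preserved).
W₁ = 1/(μ₁−λ) = 1/(13.61−4.25) = 0.10684 hr
W₂ = 1/(μ₂−λ) = 1/(6.51−4.25) = 0.44248 hr
W_total = W₁ + W₂ = 0.10684 + 0.44248 = 0.54932 hr

Final: 0.54932 hr


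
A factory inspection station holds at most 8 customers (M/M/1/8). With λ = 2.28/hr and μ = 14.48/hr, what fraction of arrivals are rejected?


ρ = λ/μ = 2.28/14.48 = 0.1575
P_K = (1−ρ)ρ^K/(1−ρ^(K+1)) = (0.8425·0.0000003779)/(1 − 0.00000005950)
= 0.0000003184/1.000000 = 0.0000003184

Final: 0.0000003184


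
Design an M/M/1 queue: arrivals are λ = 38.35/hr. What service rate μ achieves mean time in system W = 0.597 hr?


W = 1/(μ−λ) ⇒ μ − λ = 1/W = 1/0.597 = 1.6750
μ = λ + 1/W = 38.35 + 1.6750 = 40.0250 per hr

Final: 40.0250 /hr


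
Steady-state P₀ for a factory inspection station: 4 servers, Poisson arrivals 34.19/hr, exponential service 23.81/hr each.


a = λ/μ = 34.19/23.81 = 1.4360; ρ = a/c = 0.3590
Σ_{k=0}^{3} a^k/k! (terms k=0..3) = 1.00000 + 1.43595 + 1.03098 + 0.49348 = 3.96041
Tail: a^4/(4!(1−ρ)) = 4.25166/(24·0.6410) = 0.27636
P₀ = 1/(3.96041 + 0.27636) = 1/4.23677 = 0.236029

Final: 0.236029


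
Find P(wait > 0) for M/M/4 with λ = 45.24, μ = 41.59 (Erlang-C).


a = λ/μ = 1.0878; ρ = a/4 = 0.2719
P₀ = 0.336247 (from M/M/c formula)
C(c,a) = [a^c/(c!(1−ρ))]·P₀ = [1.40002/(24·0.7281)]·0.336247
= 0.08012·0.336247 = 0.026941

Final: 0.026941


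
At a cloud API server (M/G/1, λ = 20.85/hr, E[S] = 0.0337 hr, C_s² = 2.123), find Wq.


ρ = λ·E[S] = 20.85·0.0337 = 0.7026
E[S²] = E[S]²(1+C_s²) = 0.0337²·(1+2.123) = 0.003547
Wq = λ·E[S²]/(2(1−ρ)) = 20.85·0.003547/(2·0.2974) = 0.12435 hr

Final: 0.12435 hr


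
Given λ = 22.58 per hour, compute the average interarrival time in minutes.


Mean interarrival time = 1/λ = 1/22.58 hour = 0.04429 hour
In minutes: 0.04429 × 60 = 2.6572 min

Final: 2.6572 min


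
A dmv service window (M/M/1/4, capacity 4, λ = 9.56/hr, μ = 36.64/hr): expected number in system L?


ρ = 9.56/36.64 = 0.2609
L = ρ[1 − (K+1)ρ^K + Kρ^(K+1)] / [(1−ρ)(1−ρ^(K+1))]
Numerator: 0.2609·(1 − 5·0.004635 + 4·0.001209) = 0.256133
Denominator: (0.7391)·(0.998791) = 0.738189
L = 0.256133/0.738189 = 0.3470

Final: 0.3470


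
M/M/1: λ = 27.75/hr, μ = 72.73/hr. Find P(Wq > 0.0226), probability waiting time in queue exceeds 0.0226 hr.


ρ = 27.75/72.73 = 0.3815
P(Wq > t) = ρ·e^{−(μ−λ)t} = 0.3815·e^{−1.0165}
= 0.3815·0.361842 = 0.138060

Final: 0.138060


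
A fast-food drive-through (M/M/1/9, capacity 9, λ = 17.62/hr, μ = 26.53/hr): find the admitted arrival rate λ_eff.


ρ = 0.6642; P_K = (1−ρ)ρ^9/(1−ρ^10) = 0.008588
λ_eff = λ(1 − P_K) = 17.62·(1 − 0.008588) = 17.62·0.991412 = 17.4687 /hr

Final: 17.4687 /hr


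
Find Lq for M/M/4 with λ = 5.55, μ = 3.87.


a = λ/μ = 1.4341; ρ = a/4 = 0.3585
P₀ = 0.236475
Lq = P₀·a^c·ρ / (c!·(1−ρ)²) = 0.236475·4.22988·0.3585/(24·0.41149)
= 0.03631

Final: 0.03631


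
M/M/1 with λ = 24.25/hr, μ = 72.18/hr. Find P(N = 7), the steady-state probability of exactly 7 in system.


ρ = 24.25/72.18 = 0.3360
P_n = (1−ρ)·ρ^n = (1 − 0.3360)·0.3360^7 = 0.6640·0.0004831 = 0.0003208

Final: 0.0003208


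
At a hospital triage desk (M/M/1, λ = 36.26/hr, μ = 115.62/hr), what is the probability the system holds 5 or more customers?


ρ = 36.26/115.62 = 0.3136
P(N ≥ n) = ρ^n = 0.3136^5 = 0.003034

Final: 0.003034


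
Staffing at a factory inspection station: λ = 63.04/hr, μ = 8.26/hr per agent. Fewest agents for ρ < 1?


Stability requires cμ > λ ⇔ c > λ/μ.
λ/μ = 63.04/8.26 = 7.6320
Minimum integer c = ⌊7.6320⌋ + 1 = 8
Check: 8·8.26 = 66.08 > 63.04, while 7·8.26 = 57.82 ≤ 63.04

Final: 8 servers


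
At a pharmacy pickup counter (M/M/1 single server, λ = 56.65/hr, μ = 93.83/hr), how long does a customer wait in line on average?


ρ = 56.65/93.83 = 0.6038
Wq = ρ/(μ−λ) = 0.6038/(93.83 − 56.65) = 0.6038/37.18 = 0.01624 hr

Final: 0.01624 hr


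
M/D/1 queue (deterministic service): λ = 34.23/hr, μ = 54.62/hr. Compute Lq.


ρ = 34.23/54.62 = 0.6267
M/D/1: Lq = ρ²/(2(1−ρ)) = 0.3927/(2·0.3733) = 0.52604

Final: 0.52604


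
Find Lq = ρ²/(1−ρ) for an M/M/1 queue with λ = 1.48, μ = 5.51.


ρ = 1.48/5.51 = 0.2686
Lq = ρ²/(1−ρ) = 0.07215/0.7314 = 0.09864

Final: 0.09864


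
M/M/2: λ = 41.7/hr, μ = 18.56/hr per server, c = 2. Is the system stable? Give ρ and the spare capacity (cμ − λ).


Total capacity cμ = 2·18.56 = 37.12/hr
ρ = λ/(cμ) = 41.7/37.12 = 1.1234
Stable ⇔ ρ < 1: NO
Spare capacity = cμ − λ = 37.12 − 41.7 = -4.58/hr

Final: ρ = 1.1234; unstable; margin = -4.58/hr


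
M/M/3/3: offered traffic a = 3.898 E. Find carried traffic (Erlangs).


B(3,3.898) = 0.441343 (Erlang-B)
Carried load = a(1 − B) = 3.898·(1 − 0.441343) = 3.898·0.558657 = 2.1776 E

Final: 2.1776 Erlangs


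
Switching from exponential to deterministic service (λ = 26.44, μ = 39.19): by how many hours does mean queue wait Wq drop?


ρ = 26.44/39.19 = 0.6747
Wq(M/M/1) = ρ/(μ−λ) = 0.6747/12.75 = 0.05291 hr
Wq(M/D/1) = ρ/(2(μ−λ)) = 0.02646 hr
Savings = 0.05291 − 0.02646 = 0.02646 hr

Final: 0.02646 hr


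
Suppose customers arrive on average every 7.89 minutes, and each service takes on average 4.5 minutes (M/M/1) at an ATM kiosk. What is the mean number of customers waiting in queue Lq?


λ = 60/7.89 = 7.6046 /hr
μ = 60/4.5 = 13.3333 /hr
ρ = λ/μ = 7.6046/13.3333 = 0.5703
Lq = ρ²/(1−ρ) = 0.3253/0.4297 = 0.7571

Final: 0.7571


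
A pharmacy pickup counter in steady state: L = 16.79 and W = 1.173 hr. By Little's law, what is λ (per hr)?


λ = L/W = 16.79/1.173 = 14.3137 /hr

Final: 14.3137 /hr


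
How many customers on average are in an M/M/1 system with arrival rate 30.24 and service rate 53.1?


ρ = λ/μ = 30.24/53.1 = 0.5695
L = ρ/(1−ρ) = 0.5695/(1 − 0.5695) = 0.5695/0.4305 = 1.3228

Final: 1.3228


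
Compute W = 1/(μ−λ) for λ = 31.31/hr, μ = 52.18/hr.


W = 1/(μ−λ) = 1/(52.18 − 31.31) = 1/20.87 = 0.04792 hr

Final: 0.04792 hr


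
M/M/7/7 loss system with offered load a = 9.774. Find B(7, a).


B(c,a) = (a^c/c!) / Σ_{k=0}^{c} a^k/k!
a^7/7! = 1690.736025
Σ terms (k=0..7): 1.00000 + 9.77400 + 47.76554 + 155.62012 + 380.25777 + 743.32789 + 1210.88113 + 1690.73603 = 4239.362476
B = 1690.736025/4239.362476 = 0.398818

Final: 0.398818


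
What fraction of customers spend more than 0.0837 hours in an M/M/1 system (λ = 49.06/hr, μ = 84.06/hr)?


W ~ Exponential(μ−λ) for M/M/1.
μ − λ = 84.06 − 49.06 = 35.0000
P(W > t) = e^{−(μ−λ)t} = e^{−2.9295} = 0.053424

Final: 0.053424


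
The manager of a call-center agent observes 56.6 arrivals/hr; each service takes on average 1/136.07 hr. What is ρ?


ρ = λ/μ = 56.6/136.07 = 0.4160

Final: 0.4160


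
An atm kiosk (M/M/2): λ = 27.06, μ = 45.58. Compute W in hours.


a = 0.5937; ρ = 0.2968; P₀ = 0.542209
Lq = P₀·a^c·ρ/(c!(1−ρ)²) = 0.05737
Wq = Lq/λ = 0.05737/27.06 = 0.002120 hr
W = Wq + 1/μ = 0.002120 + 0.02194 = 0.02406 hr

Final: 0.02406 hr


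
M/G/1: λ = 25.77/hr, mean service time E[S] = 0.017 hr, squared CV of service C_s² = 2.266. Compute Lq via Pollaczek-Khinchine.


ρ = λ·E[S] = 25.77·0.017 = 0.4381
Lq = ρ²(1+C_s²)/(2(1−ρ)) = 0.1919·(1+2.266)/(2·0.5619)
= 0.1919·3.2660/1.1238 = 0.55776

Final: 0.55776


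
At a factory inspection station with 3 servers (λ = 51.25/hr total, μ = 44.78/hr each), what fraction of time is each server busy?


ρ = λ/(cμ) = 51.25/(3·44.78) = 51.25/134.34 = 0.3815

Final: 0.3815


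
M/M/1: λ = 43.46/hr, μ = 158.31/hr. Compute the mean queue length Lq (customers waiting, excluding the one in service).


ρ = 43.46/158.31 = 0.2745
Lq = ρ²/(1−ρ) = 0.07536/0.7255 = 0.1039

Final: 0.1039


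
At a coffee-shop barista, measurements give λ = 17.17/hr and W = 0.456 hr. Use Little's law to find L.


L = λW = 17.17·0.456 = 7.8295

Final: 7.8295


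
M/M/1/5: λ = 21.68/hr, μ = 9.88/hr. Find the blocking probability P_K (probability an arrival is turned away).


ρ = λ/μ = 21.68/9.88 = 2.1943
P_K = (1−ρ)ρ^K/(1−ρ^(K+1)) = (-1.1943·50.875849)/(1 − 111.638502)
= -60.762653/-110.638502 = 0.549200

Final: 0.549200


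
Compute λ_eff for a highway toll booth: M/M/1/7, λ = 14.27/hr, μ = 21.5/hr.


ρ = 0.6637; P_K = (1−ρ)ρ^7/(1−ρ^8) = 0.019828
λ_eff = λ(1 − P_K) = 14.27·(1 − 0.019828) = 14.27·0.980172 = 13.9871 /hr

Final: 13.9871 /hr


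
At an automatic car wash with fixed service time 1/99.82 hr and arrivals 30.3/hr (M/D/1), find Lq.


ρ = 30.3/99.82 = 0.3035
M/D/1: Lq = ρ²/(2(1−ρ)) = 0.09214/(2·0.6965) = 0.06615

Final: 0.06615


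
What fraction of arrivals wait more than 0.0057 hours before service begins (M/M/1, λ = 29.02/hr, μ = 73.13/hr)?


ρ = 29.02/73.13 = 0.3968
P(Wq > t) = ρ·e^{−(μ−λ)t} = 0.3968·e^{−0.2514}
= 0.3968·0.777690 = 0.308609

Final: 0.308609


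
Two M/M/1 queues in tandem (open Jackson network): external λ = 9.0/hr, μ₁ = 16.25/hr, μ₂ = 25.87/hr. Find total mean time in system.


Each node sees arrival rate λ = 9.0/hr (tandem ⇒ throughput preserved).
W₁ = 1/(μ₁−λ) = 1/(16.25−9.0) = 0.13793 hr
W₂ = 1/(μ₂−λ) = 1/(25.87−9.0) = 0.05928 hr
W_total = W₁ + W₂ = 0.13793 + 0.05928 = 0.19721 hr

Final: 0.19721 hr


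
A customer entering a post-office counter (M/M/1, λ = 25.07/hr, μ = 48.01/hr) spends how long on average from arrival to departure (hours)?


W = 1/(μ−λ) = 1/(48.01 − 25.07) = 1/22.94 = 0.04359 hr

Final: 0.04359 hr


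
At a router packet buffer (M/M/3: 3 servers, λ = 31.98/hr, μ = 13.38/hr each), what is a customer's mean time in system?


a = 2.3901; ρ = 0.7967; P₀ = 0.057336
Lq = P₀·a^c·ρ/(c!(1−ρ)²) = 2.51548
Wq = Lq/λ = 2.51548/31.98 = 0.07866 hr
W = Wq + 1/μ = 0.07866 + 0.07474 = 0.15340 hr

Final: 0.15340 hr


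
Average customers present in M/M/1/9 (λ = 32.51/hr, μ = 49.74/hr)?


ρ = 32.51/49.74 = 0.6536
L = ρ[1 − (K+1)ρ^K + Kρ^(K+1)] / [(1−ρ)(1−ρ^(K+1))]
Numerator: 0.6536·(1 − 10·0.021767 + 9·0.014227) = 0.595018
Denominator: (0.3464)·(0.985773) = 0.341473
L = 0.595018/0.341473 = 1.7425

Final: 1.7425


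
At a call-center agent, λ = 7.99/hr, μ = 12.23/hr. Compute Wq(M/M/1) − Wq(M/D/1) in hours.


ρ = 7.99/12.23 = 0.6533
Wq(M/M/1) = ρ/(μ−λ) = 0.6533/4.24 = 0.15408 hr
Wq(M/D/1) = ρ/(2(μ−λ)) = 0.07704 hr
Savings = 0.15408 − 0.07704 = 0.07704 hr

Final: 0.07704 hr


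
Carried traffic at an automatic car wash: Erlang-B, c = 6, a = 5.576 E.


B(6,5.576) = 0.234575 (Erlang-B)
Carried load = a(1 − B) = 5.576·(1 − 0.234575) = 5.576·0.765425 = 4.2680 E

Final: 4.2680 Erlangs


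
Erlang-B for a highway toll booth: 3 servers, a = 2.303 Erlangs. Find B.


B(c,a) = (a^c/c!) / Σ_{k=0}^{c} a^k/k!
a^3/3! = 2.035779
Σ terms (k=0..3): 1.00000 + 2.30300 + 2.65190 + 2.03578 = 7.990683
B = 2.035779/7.990683 = 0.254769

Final: 0.254769


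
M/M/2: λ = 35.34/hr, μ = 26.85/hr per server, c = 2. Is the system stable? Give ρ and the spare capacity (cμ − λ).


Total capacity cμ = 2·26.85 = 53.70/hr
ρ = λ/(cμ) = 35.34/53.70 = 0.6581
Stable ⇔ ρ < 1: YES
Spare capacity = cμ − λ = 53.70 − 35.34 = 18.36/hr

Final: ρ = 0.6581; stable; margin = 18.36/hr


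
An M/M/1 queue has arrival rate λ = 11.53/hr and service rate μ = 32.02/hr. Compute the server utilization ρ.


ρ = λ/μ = 11.53/32.02 = 0.3601

Final: 0.3601


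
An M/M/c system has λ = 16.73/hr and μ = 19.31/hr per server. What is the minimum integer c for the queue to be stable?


Stability requires cμ > λ ⇔ c > λ/μ.
λ/μ = 16.73/19.31 = 0.8664
Minimum integer c = ⌊0.8664⌋ + 1 = 1
Check: 1·19.31 = 19.31 > 16.73, while 0·19.31 = 0.00 ≤ 16.73

Final: 1 servers


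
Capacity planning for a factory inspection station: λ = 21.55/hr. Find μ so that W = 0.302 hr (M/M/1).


W = 1/(μ−λ) ⇒ μ − λ = 1/W = 1/0.302 = 3.3113
μ = λ + 1/W = 21.55 + 3.3113 = 24.8613 per hr

Final: 24.8613 /hr


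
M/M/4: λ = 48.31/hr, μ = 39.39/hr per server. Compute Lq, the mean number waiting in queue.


a = λ/μ = 1.2265; ρ = a/4 = 0.3066
P₀ = 0.292229
Lq = P₀·a^c·ρ / (c!·(1−ρ)²) = 0.292229·2.26258·0.3066/(24·0.48079)
= 0.01757

Final: 0.01757


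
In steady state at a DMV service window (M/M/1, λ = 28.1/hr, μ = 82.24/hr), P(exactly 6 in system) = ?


ρ = 28.1/82.24 = 0.3417
P_n = (1−ρ)·ρ^n = (1 − 0.3417)·0.3417^6 = 0.6583·0.001591 = 0.001048

Final: 0.001048


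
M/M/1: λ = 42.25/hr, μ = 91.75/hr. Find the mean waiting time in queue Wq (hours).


ρ = 42.25/91.75 = 0.4605
Wq = ρ/(μ−λ) = 0.4605/(91.75 − 42.25) = 0.4605/49.50 = 0.009303 hr

Final: 0.009303 hr


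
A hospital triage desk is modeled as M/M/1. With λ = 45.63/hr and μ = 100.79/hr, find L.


ρ = λ/μ = 45.63/100.79 = 0.4527
L = ρ/(1−ρ) = 0.4527/(1 − 0.4527) = 0.4527/0.5473 = 0.8272

Final: 0.8272


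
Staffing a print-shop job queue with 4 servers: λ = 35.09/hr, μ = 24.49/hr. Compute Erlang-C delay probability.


a = λ/μ = 1.4328; ρ = a/4 = 0.3582
P₀ = 0.236785 (from M/M/c formula)
C(c,a) = [a^c/(c!(1−ρ))]·P₀ = [4.21481/(24·0.6418)]·0.236785
= 0.27364·0.236785 = 0.064793

Final: 0.064793


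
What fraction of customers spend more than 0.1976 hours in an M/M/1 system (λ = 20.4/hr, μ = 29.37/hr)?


W ~ Exponential(μ−λ) for M/M/1.
μ − λ = 29.37 − 20.4 = 8.9700
P(W > t) = e^{−(μ−λ)t} = e^{−1.7725} = 0.169912

Final: 0.169912


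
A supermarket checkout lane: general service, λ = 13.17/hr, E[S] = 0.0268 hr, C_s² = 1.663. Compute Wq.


ρ = λ·E[S] = 13.17·0.0268 = 0.3530
E[S²] = E[S]²(1+C_s²) = 0.0268²·(1+1.663) = 0.001913
Wq = λ·E[S²]/(2(1−ρ)) = 13.17·0.001913/(2·0.6470) = 0.01947 hr

Final: 0.01947 hr


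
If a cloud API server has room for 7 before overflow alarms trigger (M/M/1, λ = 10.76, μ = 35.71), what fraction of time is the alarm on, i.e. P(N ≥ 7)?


ρ = 10.76/35.71 = 0.3013
P(N ≥ n) = ρ^n = 0.3013^7 = 0.0002255

Final: 0.0002255


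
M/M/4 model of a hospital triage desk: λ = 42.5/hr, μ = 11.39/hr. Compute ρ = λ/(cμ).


ρ = λ/(cμ) = 42.5/(4·11.39) = 42.5/45.56 = 0.9328

Final: 0.9328


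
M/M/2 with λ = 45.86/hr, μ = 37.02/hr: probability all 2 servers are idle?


a = λ/μ = 45.86/37.02 = 1.2388; ρ = a/c = 0.6194
Σ_{k=0}^{1} a^k/k! (terms k=0..1) = 1.00000 + 1.23879 = 2.23879
Tail: a^2/(2!(1−ρ)) = 1.53460/(2·0.3806) = 2.01600
P₀ = 1/(2.23879 + 2.01600) = 1/4.25479 = 0.235029

Final: 0.235029


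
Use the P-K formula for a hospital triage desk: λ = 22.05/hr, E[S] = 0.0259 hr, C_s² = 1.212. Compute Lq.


ρ = λ·E[S] = 22.05·0.0259 = 0.5711
Lq = ρ²(1+C_s²)/(2(1−ρ)) = 0.3261·(1+1.212)/(2·0.4289)
= 0.3261·2.2120/0.8578 = 0.84103

Final: 0.84103


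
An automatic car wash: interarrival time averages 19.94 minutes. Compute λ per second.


λ = 1/(interarrival time) in consistent units.
1 second = 0.0166667 min, so λ = 0.0166667/19.94 = 0.0008358 per second

Final: 0.0008358 /sec


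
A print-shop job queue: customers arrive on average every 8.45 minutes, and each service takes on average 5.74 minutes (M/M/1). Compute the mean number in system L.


λ = 60/8.45 = 7.1006 /hr
μ = 60/5.74 = 10.4530 /hr
ρ = λ/μ = 7.1006/10.4530 = 0.6793
L = ρ/(1−ρ) = 0.6793/0.3207 = 2.1181

Final: 2.1181


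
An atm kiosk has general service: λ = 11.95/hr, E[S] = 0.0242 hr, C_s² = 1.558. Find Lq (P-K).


ρ = λ·E[S] = 11.95·0.0242 = 0.2892
Lq = ρ²(1+C_s²)/(2(1−ρ)) = 0.08363·(1+1.558)/(2·0.7108)
= 0.08363·2.5580/1.4216 = 0.15048

Final: 0.15048


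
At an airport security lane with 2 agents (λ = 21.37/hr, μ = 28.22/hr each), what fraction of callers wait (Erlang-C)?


a = λ/μ = 0.7573; ρ = a/2 = 0.3786
P₀ = 0.450713 (from M/M/c formula)
C(c,a) = [a^c/(c!(1−ρ))]·P₀ = [0.57345/(2·0.6214)]·0.450713
= 0.46144·0.450713 = 0.207978

Final: 0.207978


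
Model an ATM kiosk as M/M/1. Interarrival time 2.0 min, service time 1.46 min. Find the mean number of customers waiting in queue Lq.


λ = 60/2.0 = 30.0000 /hr
μ = 60/1.46 = 41.0959 /hr
ρ = λ/μ = 30.0000/41.0959 = 0.7300
Lq = ρ²/(1−ρ) = 0.5329/0.2700 = 1.9737

Final: 1.9737


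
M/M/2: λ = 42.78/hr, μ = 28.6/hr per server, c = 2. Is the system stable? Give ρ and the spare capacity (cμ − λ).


Total capacity cμ = 2·28.6 = 57.20/hr
ρ = λ/(cμ) = 42.78/57.20 = 0.7479
Stable ⇔ ρ < 1: YES
Spare capacity = cμ − λ = 57.20 − 42.78 = 14.42/hr

Final: ρ = 0.7479; stable; margin = 14.42/hr


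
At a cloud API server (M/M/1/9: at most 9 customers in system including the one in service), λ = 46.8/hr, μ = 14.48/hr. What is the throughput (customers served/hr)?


ρ = 3.2320; P_K = (1−ρ)ρ^9/(1−ρ^10) = 0.690604
λ_eff = λ(1 − P_K) = 46.8·(1 − 0.690604) = 46.8·0.309396 = 14.4797 /hr

Final: 14.4797 /hr


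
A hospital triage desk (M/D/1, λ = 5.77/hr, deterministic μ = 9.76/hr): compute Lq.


ρ = 5.77/9.76 = 0.5912
M/D/1: Lq = ρ²/(2(1−ρ)) = 0.3495/(2·0.4088) = 0.42746

Final: 0.42746


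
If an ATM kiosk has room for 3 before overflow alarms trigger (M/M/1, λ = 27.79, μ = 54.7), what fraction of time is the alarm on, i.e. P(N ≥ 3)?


ρ = 27.79/54.7 = 0.5080
P(N ≥ n) = ρ^n = 0.5080^3 = 0.131130

Final: 0.131130


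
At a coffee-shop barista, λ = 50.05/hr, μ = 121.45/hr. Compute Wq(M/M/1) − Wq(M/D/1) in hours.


ρ = 50.05/121.45 = 0.4121
Wq(M/M/1) = ρ/(μ−λ) = 0.4121/71.40 = 0.005772 hr
Wq(M/D/1) = ρ/(2(μ−λ)) = 0.002886 hr
Savings = 0.005772 − 0.002886 = 0.002886 hr

Final: 0.002886 hr


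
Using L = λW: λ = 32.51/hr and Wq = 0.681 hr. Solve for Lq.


Lq = λWq = 32.51·0.681 = 22.1393

Final: 22.1393


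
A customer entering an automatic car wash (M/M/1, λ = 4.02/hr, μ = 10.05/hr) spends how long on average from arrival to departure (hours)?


W = 1/(μ−λ) = 1/(10.05 − 4.02) = 1/6.03 = 0.1658 hr

Final: 0.1658 hr


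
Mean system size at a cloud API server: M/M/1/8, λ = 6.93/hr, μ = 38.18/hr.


ρ = 6.93/38.18 = 0.1815
L = ρ[1 − (K+1)ρ^K + Kρ^(K+1)] / [(1−ρ)(1−ρ^(K+1))]
Numerator: 0.1815·(1 − 9·0.000001178 + 8·0.0000002138) = 0.181507
Denominator: (0.8185)·(1.000000) = 0.818491
L = 0.181507/0.818491 = 0.2218

Final: 0.2218


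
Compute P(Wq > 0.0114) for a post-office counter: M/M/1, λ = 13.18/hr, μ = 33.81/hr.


ρ = 13.18/33.81 = 0.3898
P(Wq > t) = ρ·e^{−(μ−λ)t} = 0.3898·e^{−0.2352}
= 0.3898·0.790427 = 0.308129

Final: 0.308129


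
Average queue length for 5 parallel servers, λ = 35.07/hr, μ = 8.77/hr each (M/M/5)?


a = λ/μ = 3.9989; ρ = a/5 = 0.7998
P₀ = 0.013010
Lq = P₀·a^c·ρ / (c!·(1−ρ)²) = 0.013010·1022.54131·0.7998/(120·0.04009)
= 2.21154

Final: 2.21154


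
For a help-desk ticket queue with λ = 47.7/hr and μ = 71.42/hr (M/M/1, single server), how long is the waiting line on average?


ρ = 47.7/71.42 = 0.6679
Lq = ρ²/(1−ρ) = 0.4461/0.3321 = 1.3431

Final: 1.3431


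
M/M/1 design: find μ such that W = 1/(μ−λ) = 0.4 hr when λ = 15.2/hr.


W = 1/(μ−λ) ⇒ μ − λ = 1/W = 1/0.4 = 2.5000
μ = λ + 1/W = 15.2 + 2.5000 = 17.7000 per hr

Final: 17.7000 /hr


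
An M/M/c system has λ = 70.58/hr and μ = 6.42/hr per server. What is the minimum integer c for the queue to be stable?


Stability requires cμ > λ ⇔ c > λ/μ.
λ/μ = 70.58/6.42 = 10.9938
Minimum integer c = ⌊10.9938⌋ + 1 = 11
Check: 11·6.42 = 70.62 > 70.58, while 10·6.42 = 64.20 ≤ 70.58

Final: 11 servers


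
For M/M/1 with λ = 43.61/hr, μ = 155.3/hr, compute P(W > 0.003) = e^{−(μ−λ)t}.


W ~ Exponential(μ−λ) for M/M/1.
μ − λ = 155.3 − 43.61 = 111.6900
P(W > t) = e^{−(μ−λ)t} = e^{−0.3351} = 0.715288

Final: 0.715288


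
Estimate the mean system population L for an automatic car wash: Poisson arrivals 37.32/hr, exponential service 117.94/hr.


ρ = λ/μ = 37.32/117.94 = 0.3164
L = ρ/(1−ρ) = 0.3164/(1 − 0.3164) = 0.3164/0.6836 = 0.4629

Final: 0.4629


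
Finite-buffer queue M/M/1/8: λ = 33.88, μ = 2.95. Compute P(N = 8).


ρ = λ/μ = 33.88/2.95 = 11.4847
P_K = (1−ρ)ρ^K/(1−ρ^(K+1)) = (-10.4847·302671190.828501)/(1 − 3476101676.362585)
= -3173430485.534083/-3476101675.362585 = 0.912928

Final: 0.912928


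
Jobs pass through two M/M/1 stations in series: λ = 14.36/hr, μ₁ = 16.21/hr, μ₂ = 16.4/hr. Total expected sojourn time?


Each node sees arrival rate λ = 14.36/hr (tandem ⇒ throughput preserved).
W₁ = 1/(μ₁−λ) = 1/(16.21−14.36) = 0.54054 hr
W₂ = 1/(μ₂−λ) = 1/(16.4−14.36) = 0.49020 hr
W_total = W₁ + W₂ = 0.54054 + 0.49020 = 1.03074 hr

Final: 1.03074 hr


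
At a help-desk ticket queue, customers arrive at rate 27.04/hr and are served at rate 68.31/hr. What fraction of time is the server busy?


ρ = λ/μ = 27.04/68.31 = 0.3958

Final: 0.3958


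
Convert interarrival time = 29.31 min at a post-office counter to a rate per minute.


λ = 1/(interarrival time) in consistent units.
1 minute = 1 min, so λ = 1/29.31 = 0.03412 per minute

Final: 0.03412 /min


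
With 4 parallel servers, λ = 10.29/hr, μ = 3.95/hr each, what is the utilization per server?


ρ = λ/(cμ) = 10.29/(4·3.95) = 10.29/15.80 = 0.6513

Final: 0.6513


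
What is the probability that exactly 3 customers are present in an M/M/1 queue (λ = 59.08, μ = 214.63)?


ρ = 59.08/214.63 = 0.2753
P_n = (1−ρ)·ρ^n = (1 − 0.2753)·0.2753^3 = 0.7247·0.020857 = 0.015116

Final: 0.015116


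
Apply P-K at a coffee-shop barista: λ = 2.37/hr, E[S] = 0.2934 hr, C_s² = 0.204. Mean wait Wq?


ρ = λ·E[S] = 2.37·0.2934 = 0.6954
E[S²] = E[S]²(1+C_s²) = 0.2934²·(1+0.204) = 0.103645
Wq = λ·E[S²]/(2(1−ρ)) = 2.37·0.103645/(2·0.3046) = 0.40316 hr

Final: 0.40316 hr


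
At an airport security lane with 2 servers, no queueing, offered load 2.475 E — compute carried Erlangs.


B(2,2.475) = 0.468477 (Erlang-B)
Carried load = a(1 − B) = 2.475·(1 − 0.468477) = 2.475·0.531523 = 1.3155 E

Final: 1.3155 Erlangs


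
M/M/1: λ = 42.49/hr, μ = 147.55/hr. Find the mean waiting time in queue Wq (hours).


ρ = 42.49/147.55 = 0.2880
Wq = ρ/(μ−λ) = 0.2880/(147.55 − 42.49) = 0.2880/105.06 = 0.002741 hr

Final: 0.002741 hr


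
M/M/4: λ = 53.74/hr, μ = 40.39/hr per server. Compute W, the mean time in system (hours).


a = 1.3305; ρ = 0.3326; P₀ = 0.262887
Lq = P₀·a^c·ρ/(c!(1−ρ)²) = 0.02564
Wq = Lq/λ = 0.02564/53.74 = 0.0004771 hr
W = Wq + 1/μ = 0.0004771 + 0.02476 = 0.02524 hr

Final: 0.02524 hr


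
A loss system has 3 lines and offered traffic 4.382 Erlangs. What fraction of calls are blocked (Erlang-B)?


B(c,a) = (a^c/c!) / Σ_{k=0}^{c} a^k/k!
a^3/3! = 14.023805
Σ terms (k=0..3): 1.00000 + 4.38200 + 9.60096 + 14.02381 = 29.006767
B = 14.023805/29.006767 = 0.483467

Final: 0.483467


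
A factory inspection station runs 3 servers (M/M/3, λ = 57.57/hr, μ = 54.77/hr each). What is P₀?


a = λ/μ = 57.57/54.77 = 1.0511; ρ = a/c = 0.3504
Σ_{k=0}^{2} a^k/k! (terms k=0..2) = 1.00000 + 1.05112 + 0.55243 = 2.60355
Tail: a^3/(3!(1−ρ)) = 1.16134/(6·0.6496) = 0.29795
P₀ = 1/(2.60355 + 0.29795) = 1/2.90150 = 0.344649

Final: 0.344649


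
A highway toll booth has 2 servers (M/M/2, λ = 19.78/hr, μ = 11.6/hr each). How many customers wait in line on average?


a = λ/μ = 1.7052; ρ = a/2 = 0.8526
P₀ = 0.079572
Lq = P₀·a^c·ρ / (c!·(1−ρ)²) = 0.079572·2.90761·0.8526/(2·0.02173)
= 4.53867

Final: 4.53867


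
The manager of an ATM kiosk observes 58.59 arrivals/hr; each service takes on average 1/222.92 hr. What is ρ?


ρ = λ/μ = 58.59/222.92 = 0.2628

Final: 0.2628


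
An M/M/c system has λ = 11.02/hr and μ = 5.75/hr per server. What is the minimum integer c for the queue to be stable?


Stability requires cμ > λ ⇔ c > λ/μ.
λ/μ = 11.02/5.75 = 1.9165
Minimum integer c = ⌊1.9165⌋ + 1 = 2
Check: 2·5.75 = 11.50 > 11.02, while 1·5.75 = 5.75 ≤ 11.02

Final: 2 servers


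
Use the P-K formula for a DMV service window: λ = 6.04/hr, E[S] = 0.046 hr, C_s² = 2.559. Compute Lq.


ρ = λ·E[S] = 6.04·0.046 = 0.2778
Lq = ρ²(1+C_s²)/(2(1−ρ)) = 0.07720·(1+2.559)/(2·0.7222)
= 0.07720·3.5590/1.4443 = 0.19022

Final: 0.19022


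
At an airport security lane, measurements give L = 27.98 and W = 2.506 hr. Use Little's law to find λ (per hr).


λ = L/W = 27.98/2.506 = 11.1652 /hr

Final: 11.1652 /hr


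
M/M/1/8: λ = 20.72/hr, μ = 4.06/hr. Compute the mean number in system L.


ρ = 20.72/4.06 = 5.1034
L = ρ[1 − (K+1)ρ^K + Kρ^(K+1)] / [(1−ρ)(1−ρ^(K+1))]
Numerator: 5.1034·(1 − 9·460160.927751 + 8·2348407.493349) = 74744147.046940
Denominator: (-4.1034)·(-2348406.493349) = 9636564.576157
L = 74744147.046940/9636564.576157 = 7.7563

Final: 7.7563


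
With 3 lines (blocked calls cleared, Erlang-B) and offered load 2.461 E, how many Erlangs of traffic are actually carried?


B(3,2.461) = 0.276837 (Erlang-B)
Carried load = a(1 − B) = 2.461·(1 − 0.276837) = 2.461·0.723163 = 1.7797 E

Final: 1.7797 Erlangs


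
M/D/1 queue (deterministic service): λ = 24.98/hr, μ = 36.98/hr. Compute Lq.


ρ = 24.98/36.98 = 0.6755
M/D/1: Lq = ρ²/(2(1−ρ)) = 0.4563/(2·0.3245) = 0.70308

Final: 0.70308


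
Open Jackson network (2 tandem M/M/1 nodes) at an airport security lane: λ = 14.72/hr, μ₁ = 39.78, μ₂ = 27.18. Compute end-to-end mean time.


Each node sees arrival rate λ = 14.72/hr (tandem ⇒ throughput preserved).
W₁ = 1/(μ₁−λ) = 1/(39.78−14.72) = 0.03990 hr
W₂ = 1/(μ₂−λ) = 1/(27.18−14.72) = 0.08026 hr
W_total = W₁ + W₂ = 0.03990 + 0.08026 = 0.12016 hr

Final: 0.12016 hr


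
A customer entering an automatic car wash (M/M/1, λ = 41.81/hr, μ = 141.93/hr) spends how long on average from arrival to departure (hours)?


W = 1/(μ−λ) = 1/(141.93 − 41.81) = 1/100.12 = 0.009988 hr

Final: 0.009988 hr


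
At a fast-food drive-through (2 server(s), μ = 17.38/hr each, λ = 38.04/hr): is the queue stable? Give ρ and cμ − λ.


Total capacity cμ = 2·17.38 = 34.76/hr
ρ = λ/(cμ) = 38.04/34.76 = 1.0944
Stable ⇔ ρ < 1: NO
Spare capacity = cμ − λ = 34.76 − 38.04 = -3.28/hr

Final: ρ = 1.0944; unstable; margin = -3.28/hr
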